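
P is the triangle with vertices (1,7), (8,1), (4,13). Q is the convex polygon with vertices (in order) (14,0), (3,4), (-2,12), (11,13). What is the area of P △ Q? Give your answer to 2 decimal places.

|P| = 30, |Q| = 120, |P∩Q| = 28.706.
|P △ Q| = |P| + |Q| − 2·|P∩Q| = 30 + 120 − 57.4119 = 92.59.

92.59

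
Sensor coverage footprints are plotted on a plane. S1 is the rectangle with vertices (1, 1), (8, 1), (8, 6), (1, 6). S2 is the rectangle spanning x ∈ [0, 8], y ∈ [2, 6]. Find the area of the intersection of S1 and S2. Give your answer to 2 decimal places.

28.00

|S1∩S2|: x∈[1,8], y∈[2,6] → 7·4 = 28.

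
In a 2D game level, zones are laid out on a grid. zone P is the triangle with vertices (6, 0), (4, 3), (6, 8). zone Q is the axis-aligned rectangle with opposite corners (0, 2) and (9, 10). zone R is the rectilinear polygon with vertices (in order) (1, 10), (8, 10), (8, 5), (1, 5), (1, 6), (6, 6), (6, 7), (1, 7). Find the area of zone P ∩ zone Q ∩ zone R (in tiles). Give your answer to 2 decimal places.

1.20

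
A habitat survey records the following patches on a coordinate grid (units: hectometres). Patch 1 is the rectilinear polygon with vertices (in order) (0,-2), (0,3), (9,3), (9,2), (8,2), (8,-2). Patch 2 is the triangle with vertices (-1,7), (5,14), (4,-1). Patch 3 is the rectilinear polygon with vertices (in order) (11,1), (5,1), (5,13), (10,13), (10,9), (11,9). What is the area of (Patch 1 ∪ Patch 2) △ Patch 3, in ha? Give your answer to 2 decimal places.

130.97

|Patch 1 ∪ Patch 2| = 76.9667.
|(Patch 1 ∪ Patch 2) ∩ Patch 3| = 7.
|(Patch 1 ∪ Patch 2) △ Patch 3| = 76.9667 + 68 − 14 = 130.97.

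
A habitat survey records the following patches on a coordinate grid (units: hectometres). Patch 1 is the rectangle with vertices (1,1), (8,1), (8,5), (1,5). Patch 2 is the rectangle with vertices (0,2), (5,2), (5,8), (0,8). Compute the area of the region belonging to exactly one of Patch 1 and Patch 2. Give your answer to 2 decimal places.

|Patch 1∩Patch 2|: x∈[1,5], y∈[2,5] → 4·3 = 12.
|Patch 1 △ Patch 2| = |Patch 1| + |Patch 2| − 2·|Patch 1∩Patch 2| = 28 + 30 − 24 = 34.00.

34.00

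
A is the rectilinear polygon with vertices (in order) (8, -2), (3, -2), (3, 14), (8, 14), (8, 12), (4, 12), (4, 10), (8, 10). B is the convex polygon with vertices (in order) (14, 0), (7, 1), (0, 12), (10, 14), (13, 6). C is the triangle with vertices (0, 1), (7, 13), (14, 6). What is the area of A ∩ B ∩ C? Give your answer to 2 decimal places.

24.78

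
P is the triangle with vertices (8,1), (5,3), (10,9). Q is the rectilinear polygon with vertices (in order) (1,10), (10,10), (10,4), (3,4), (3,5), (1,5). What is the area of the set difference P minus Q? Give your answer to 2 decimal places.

6.71

|P| = 14, |P∩Q| = 7.2917.
|P ∖ Q| = |P| − |P∩Q| = 14 − 7.2917 = 6.71.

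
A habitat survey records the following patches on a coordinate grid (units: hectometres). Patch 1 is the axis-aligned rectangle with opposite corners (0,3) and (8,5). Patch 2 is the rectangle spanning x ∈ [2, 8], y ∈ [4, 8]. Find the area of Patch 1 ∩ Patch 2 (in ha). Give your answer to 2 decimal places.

|Patch 1∩Patch 2|: x∈[2,8], y∈[4,5] → 6·1 = 6.

6.00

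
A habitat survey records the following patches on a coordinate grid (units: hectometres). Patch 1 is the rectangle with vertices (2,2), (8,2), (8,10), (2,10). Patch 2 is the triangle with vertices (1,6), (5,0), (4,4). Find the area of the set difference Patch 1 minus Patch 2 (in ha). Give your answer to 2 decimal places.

44.25

|Patch 1| = 48, |Patch 1∩Patch 2| = 3.75.
|Patch 1 ∖ Patch 2| = |Patch 1| − |Patch 1∩Patch 2| = 48 − 3.75 = 44.25.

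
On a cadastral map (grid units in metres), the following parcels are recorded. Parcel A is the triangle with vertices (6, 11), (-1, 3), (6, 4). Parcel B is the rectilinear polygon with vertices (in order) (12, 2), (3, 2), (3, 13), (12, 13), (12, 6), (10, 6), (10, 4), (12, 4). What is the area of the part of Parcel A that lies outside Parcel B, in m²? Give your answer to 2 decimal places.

|Parcel A| = 24.5, |Parcel A∩Parcel B| = 16.5.
|Parcel A ∖ Parcel B| = |Parcel A| − |Parcel A∩Parcel B| = 24.5 − 16.5 = 8.00.

8.00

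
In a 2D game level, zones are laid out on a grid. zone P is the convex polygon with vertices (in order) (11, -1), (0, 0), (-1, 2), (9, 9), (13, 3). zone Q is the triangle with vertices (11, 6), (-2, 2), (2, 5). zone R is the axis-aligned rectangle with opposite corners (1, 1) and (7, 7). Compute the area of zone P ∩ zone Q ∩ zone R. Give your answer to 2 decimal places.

6.37

The intersection is the polygon with vertices (7,5.556), (7,4.769), (1,2.923), (1,3.4), (3.528,5.17).
By the shoelace formula its area is 6.37.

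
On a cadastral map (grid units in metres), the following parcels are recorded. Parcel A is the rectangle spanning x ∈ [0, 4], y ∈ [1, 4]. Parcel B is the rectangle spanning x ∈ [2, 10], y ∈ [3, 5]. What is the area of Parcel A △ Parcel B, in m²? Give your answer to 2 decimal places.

24.00

|Parcel A∩Parcel B|: x∈[2,4], y∈[3,4] → 2·1 = 2.
|Parcel A △ Parcel B| = |Parcel A| + |Parcel B| − 2·|Parcel A∩Parcel B| = 12 + 16 − 4 = 24.00.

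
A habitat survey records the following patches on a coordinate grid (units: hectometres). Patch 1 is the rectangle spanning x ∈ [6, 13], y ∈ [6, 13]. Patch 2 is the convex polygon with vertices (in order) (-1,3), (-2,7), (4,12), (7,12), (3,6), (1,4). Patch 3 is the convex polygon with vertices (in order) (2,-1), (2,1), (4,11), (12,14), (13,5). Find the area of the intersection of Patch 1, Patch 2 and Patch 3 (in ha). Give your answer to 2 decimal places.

The intersection is the polygon with vertices (7,12), (6,10.5), (6,11.75), (6.667,12).
By the shoelace formula its area is 0.67.

0.67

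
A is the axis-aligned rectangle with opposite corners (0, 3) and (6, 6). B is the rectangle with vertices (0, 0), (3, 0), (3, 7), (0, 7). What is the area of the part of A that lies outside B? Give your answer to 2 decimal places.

|A∩B|: x∈[0,3], y∈[3,6] → 3·3 = 9.
|A| = 18.
|A ∖ B| = |A| − |A∩B| = 18 − 9 = 9.00.

9.00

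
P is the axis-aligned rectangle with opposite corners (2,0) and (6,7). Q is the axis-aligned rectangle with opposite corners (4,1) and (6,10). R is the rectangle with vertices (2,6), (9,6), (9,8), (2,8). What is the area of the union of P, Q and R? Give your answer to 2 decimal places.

By inclusion–exclusion:
Individual areas: |P| = 28, |Q| = 18, |R| = 14.
|P∩Q|: x∈[4,6], y∈[1,7] → 2·6 = 12.
|P∩R|: x∈[2,6], y∈[6,7] → 4·1 = 4.
|Q∩R|: x∈[4,6], y∈[6,8] → 2·2 = 4.
|P∩Q∩R| = 2.
|P ∪ Q ∪ R| = 60 − 20 + 2 = 42.00.

42.00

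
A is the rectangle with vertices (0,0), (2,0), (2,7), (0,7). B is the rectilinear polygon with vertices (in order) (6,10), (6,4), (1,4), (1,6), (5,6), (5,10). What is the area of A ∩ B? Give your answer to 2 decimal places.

The intersection is the polygon with vertices (2,4), (1,4), (1,6), (2,6).
By the shoelace formula its area is 2.00.

2.00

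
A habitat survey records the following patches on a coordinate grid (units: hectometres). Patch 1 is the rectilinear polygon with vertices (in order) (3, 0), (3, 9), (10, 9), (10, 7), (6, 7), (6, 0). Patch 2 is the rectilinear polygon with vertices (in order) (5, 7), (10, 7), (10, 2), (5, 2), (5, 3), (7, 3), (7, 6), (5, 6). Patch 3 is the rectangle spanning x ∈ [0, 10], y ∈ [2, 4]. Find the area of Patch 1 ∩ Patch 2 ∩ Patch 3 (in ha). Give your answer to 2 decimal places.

1.00

The intersection is the polygon with vertices (5,3), (6,3), (6,2), (5,2).
By the shoelace formula its area is 1.00.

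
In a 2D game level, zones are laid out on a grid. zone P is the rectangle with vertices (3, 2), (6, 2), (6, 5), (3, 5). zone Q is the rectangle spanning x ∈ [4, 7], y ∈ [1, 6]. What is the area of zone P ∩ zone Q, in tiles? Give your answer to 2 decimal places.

|zone P∩zone Q|: x∈[4,6], y∈[2,5] → 2·3 = 6.

6.00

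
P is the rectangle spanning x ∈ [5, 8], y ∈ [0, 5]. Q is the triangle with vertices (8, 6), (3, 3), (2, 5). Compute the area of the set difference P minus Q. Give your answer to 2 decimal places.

|P| = 15, |P∩Q| = 0.5333.
|P ∖ Q| = |P| − |P∩Q| = 15 − 0.5333 = 14.47.

14.47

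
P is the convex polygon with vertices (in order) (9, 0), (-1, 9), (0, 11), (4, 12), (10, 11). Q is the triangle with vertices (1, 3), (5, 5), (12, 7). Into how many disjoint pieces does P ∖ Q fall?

2

P ∖ Q splits into 2 disjoint pieces (area 15.4576, area 56.9533).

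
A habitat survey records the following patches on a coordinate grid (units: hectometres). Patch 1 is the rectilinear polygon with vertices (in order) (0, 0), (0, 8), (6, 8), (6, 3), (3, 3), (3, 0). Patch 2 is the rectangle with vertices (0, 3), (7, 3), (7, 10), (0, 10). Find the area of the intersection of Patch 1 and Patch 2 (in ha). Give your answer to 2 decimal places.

The intersection is the polygon with vertices (0,8), (6,8), (6,3), (3,3), (0,3).
By the shoelace formula its area is 30.00.

30.00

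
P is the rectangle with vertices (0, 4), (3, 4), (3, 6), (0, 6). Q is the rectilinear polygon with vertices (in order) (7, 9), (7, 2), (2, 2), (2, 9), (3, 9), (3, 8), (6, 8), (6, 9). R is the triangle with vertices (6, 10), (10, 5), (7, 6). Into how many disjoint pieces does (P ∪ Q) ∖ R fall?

(P ∪ Q) ∖ R splits into 2 disjoint pieces (area 34.875, area 0.025).

2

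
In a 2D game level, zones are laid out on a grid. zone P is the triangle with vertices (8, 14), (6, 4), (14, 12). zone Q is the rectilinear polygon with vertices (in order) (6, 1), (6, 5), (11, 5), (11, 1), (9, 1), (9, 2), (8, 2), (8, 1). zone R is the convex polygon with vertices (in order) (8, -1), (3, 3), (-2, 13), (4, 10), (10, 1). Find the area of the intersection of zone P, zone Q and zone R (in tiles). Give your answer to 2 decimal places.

0.40

The intersection is the polygon with vertices (7,5), (6,4), (6.2,5).
By the shoelace formula its area is 0.40.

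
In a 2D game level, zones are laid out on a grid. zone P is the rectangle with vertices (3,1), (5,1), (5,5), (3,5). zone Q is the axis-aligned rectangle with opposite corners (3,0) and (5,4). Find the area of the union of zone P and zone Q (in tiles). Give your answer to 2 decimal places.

10.00

By inclusion–exclusion:
Individual areas: |zone P| = 8, |zone Q| = 8.
|zone P∩zone Q|: x∈[3,5], y∈[1,4] → 2·3 = 6.
|zone P ∪ zone Q| = 16 − 6 = 10.00.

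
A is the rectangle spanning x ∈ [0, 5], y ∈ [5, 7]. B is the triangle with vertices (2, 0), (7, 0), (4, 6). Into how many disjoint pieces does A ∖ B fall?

A ∖ B is a single connected region.

1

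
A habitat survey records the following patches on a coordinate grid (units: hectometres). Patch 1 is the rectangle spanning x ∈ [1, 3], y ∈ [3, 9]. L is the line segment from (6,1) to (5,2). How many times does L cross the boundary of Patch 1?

The segment lies entirely outside Patch 1 and never meets its boundary.

0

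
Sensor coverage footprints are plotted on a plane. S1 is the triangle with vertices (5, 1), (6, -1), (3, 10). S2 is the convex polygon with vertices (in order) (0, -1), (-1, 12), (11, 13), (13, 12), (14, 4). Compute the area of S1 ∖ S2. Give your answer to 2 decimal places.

|S1| = 2.5, |S1∩S2| = 2.0966.
|S1 ∖ S2| = |S1| − |S1∩S2| = 2.5 − 2.0966 = 0.40.

0.40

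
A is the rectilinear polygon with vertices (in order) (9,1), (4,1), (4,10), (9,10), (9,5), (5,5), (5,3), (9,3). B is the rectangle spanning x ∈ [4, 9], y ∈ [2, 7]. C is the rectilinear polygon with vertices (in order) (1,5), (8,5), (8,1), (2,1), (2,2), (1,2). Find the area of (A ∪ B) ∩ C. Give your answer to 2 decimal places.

The region (A ∪ B) ∩ C is the polygon with vertices (4,2), (4,5), (8,5), (8,1), (4,1).
By the shoelace formula its area is 16.00.

16.00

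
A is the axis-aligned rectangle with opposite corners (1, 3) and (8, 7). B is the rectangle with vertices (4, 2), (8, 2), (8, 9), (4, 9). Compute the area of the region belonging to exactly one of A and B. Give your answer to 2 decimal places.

24.00

|A∩B|: x∈[4,8], y∈[3,7] → 4·4 = 16.
|A △ B| = |A| + |B| − 2·|A∩B| = 28 + 28 − 32 = 24.00.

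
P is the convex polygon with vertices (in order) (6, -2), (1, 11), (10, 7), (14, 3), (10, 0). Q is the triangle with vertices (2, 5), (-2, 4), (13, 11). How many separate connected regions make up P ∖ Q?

P ∖ Q splits into 2 disjoint pieces (area 61.6702, area 12.0967).

2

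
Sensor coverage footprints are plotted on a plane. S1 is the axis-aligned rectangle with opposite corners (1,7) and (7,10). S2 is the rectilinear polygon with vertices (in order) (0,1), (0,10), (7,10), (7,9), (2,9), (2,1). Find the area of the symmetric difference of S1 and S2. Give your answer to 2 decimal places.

|S1| = 18, |S2| = 23, |S1∩S2| = 8.
|S1 △ S2| = |S1| + |S2| − 2·|S1∩S2| = 18 + 23 − 16 = 25.00.

25.00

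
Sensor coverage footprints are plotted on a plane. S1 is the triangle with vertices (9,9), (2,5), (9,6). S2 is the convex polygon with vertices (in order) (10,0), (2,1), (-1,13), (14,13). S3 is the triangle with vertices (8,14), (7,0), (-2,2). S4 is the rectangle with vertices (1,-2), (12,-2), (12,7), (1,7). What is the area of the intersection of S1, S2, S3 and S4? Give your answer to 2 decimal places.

The intersection is the polygon with vertices (5.5,7), (7.5,7), (7.412,5.773), (2,5).
By the shoelace formula its area is 5.29.

5.29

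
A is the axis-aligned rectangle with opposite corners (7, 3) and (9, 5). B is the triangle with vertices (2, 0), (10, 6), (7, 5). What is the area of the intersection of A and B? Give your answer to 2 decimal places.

1.04

The intersection is the polygon with vertices (8.667,5), (7,3.75), (7,5).
By the shoelace formula its area is 1.04.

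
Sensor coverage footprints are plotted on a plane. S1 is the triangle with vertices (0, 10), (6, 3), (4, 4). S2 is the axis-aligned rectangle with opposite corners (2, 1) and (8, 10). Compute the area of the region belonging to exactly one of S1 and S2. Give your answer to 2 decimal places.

51.33

|S1| = 4, |S2| = 54, |S1∩S2| = 3.3333.
|S1 △ S2| = |S1| + |S2| − 2·|S1∩S2| = 4 + 54 − 6.6667 = 51.33.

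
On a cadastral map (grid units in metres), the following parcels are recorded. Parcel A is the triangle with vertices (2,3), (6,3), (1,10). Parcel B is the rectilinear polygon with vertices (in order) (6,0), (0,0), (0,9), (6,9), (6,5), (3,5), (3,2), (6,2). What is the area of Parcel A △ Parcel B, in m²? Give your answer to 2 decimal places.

40.71

|Parcel A| = 14, |Parcel B| = 45, |Parcel A∩Parcel B| = 9.1429.
|Parcel A △ Parcel B| = |Parcel A| + |Parcel B| − 2·|Parcel A∩Parcel B| = 14 + 45 − 18.2857 = 40.71.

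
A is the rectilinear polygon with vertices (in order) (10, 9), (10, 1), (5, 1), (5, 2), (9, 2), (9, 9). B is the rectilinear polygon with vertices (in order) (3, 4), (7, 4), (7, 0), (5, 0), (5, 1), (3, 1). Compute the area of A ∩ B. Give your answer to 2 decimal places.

2.00

The intersection is the polygon with vertices (5,1), (5,2), (7,2), (7,1).
By the shoelace formula its area is 2.00.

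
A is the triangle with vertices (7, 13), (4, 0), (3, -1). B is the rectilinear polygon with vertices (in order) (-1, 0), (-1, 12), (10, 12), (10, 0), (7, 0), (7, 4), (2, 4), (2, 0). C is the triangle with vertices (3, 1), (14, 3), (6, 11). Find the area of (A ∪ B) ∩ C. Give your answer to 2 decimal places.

34.97

|A ∪ B| = 114.8022.
|(A ∪ B) ∩ C| = 34.97.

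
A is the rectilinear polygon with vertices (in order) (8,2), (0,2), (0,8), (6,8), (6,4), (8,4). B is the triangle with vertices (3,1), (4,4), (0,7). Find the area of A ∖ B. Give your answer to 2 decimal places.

|A| = 40, |A∩B| = 7.0833.
|A ∖ B| = |A| − |A∩B| = 40 − 7.0833 = 32.92.

32.92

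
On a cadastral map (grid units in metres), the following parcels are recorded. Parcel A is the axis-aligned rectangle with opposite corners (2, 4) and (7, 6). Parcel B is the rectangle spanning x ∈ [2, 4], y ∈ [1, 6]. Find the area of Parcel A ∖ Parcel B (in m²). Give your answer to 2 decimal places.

6.00

|Parcel A∩Parcel B|: x∈[2,4], y∈[4,6] → 2·2 = 4.
|Parcel A| = 10.
|Parcel A ∖ Parcel B| = |Parcel A| − |Parcel A∩Parcel B| = 10 − 4 = 6.00.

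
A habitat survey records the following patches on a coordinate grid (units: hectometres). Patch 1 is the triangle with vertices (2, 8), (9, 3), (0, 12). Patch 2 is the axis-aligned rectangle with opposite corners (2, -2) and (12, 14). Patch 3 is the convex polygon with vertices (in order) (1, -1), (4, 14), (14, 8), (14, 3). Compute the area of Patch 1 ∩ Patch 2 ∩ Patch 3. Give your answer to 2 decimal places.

The intersection is the polygon with vertices (2.7,7.5), (3,9), (9,3).
By the shoelace formula its area is 5.40.

5.40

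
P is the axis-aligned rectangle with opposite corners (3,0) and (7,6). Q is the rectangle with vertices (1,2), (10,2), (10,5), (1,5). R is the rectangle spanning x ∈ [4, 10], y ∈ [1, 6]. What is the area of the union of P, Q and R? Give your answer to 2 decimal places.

By inclusion–exclusion:
Individual areas: |P| = 24, |Q| = 27, |R| = 30.
|P∩Q|: x∈[3,7], y∈[2,5] → 4·3 = 12.
|P∩R|: x∈[4,7], y∈[1,6] → 3·5 = 15.
|Q∩R|: x∈[4,10], y∈[2,5] → 6·3 = 18.
|P∩Q∩R| = 9.
|P ∪ Q ∪ R| = 81 − 45 + 9 = 45.00.

45.00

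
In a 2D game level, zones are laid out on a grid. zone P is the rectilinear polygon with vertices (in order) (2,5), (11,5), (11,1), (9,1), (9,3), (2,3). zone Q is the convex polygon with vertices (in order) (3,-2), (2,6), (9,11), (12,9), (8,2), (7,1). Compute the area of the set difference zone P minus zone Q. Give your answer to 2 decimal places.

|zone P| = 22, |zone P∩zone Q| = 13.7857.
|zone P ∖ zone Q| = |zone P| − |zone P∩zone Q| = 22 − 13.7857 = 8.21.

8.21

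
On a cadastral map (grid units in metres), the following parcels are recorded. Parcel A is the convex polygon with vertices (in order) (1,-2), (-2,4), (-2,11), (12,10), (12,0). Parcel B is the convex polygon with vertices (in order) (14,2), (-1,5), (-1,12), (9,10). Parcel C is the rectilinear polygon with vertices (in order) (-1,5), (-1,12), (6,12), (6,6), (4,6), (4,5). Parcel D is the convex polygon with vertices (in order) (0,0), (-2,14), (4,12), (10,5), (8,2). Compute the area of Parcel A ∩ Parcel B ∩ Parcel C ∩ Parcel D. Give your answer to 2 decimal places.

37.20

The intersection is the polygon with vertices (5.304,10.478), (6,9.667), (6,6), (4,6), (4,5), (-0.714,5), (-1,7), (-1,10.929).
By the shoelace formula its area is 37.20.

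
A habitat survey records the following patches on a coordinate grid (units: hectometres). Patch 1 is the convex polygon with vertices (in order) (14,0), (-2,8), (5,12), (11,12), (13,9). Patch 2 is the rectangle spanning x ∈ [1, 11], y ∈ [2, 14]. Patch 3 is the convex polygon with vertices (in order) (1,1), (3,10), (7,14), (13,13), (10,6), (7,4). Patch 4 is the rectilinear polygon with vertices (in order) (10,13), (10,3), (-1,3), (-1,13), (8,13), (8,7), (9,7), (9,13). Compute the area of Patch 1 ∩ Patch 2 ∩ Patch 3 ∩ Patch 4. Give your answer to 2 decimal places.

45.90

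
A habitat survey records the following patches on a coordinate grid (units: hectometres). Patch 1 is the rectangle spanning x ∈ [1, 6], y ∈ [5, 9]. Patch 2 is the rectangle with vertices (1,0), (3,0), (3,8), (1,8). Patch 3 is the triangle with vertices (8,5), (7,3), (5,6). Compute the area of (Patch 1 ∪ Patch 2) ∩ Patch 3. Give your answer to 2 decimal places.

0.50

The region (Patch 1 ∪ Patch 2) ∩ Patch 3 is the polygon with vertices (6,5), (5.667,5), (5,6), (6,5.667).
By the shoelace formula its area is 0.50.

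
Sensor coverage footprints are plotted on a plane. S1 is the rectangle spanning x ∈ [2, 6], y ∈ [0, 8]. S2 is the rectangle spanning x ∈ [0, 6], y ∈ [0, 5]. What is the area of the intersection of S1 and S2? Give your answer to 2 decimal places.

|S1∩S2|: x∈[2,6], y∈[0,5] → 4·5 = 20.

20.00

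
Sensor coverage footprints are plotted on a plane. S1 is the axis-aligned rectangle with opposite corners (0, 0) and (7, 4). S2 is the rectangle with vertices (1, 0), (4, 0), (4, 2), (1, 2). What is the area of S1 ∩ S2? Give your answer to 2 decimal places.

6.00

|S1∩S2|: x∈[1,4], y∈[0,2] → 3·2 = 6.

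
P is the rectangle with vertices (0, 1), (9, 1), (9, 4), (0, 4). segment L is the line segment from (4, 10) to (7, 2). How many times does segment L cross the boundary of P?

The segment meets the boundary at (6.25,4).

1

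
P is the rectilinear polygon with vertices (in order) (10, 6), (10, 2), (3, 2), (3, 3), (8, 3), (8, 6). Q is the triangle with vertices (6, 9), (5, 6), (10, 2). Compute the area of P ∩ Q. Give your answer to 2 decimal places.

1.90

The intersection is the polygon with vertices (8,5.5), (10,2), (8,3.6).
By the shoelace formula its area is 1.90.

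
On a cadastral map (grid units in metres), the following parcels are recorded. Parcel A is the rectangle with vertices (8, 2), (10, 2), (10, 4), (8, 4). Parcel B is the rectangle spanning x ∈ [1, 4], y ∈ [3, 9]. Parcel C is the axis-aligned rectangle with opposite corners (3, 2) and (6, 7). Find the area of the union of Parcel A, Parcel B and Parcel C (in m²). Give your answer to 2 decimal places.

33.00

By inclusion–exclusion:
Individual areas: |Parcel A| = 4, |Parcel B| = 18, |Parcel C| = 15.
|Parcel A∩Parcel B| = 0 (no overlap).
|Parcel A∩Parcel C| = 0 (no overlap).
|Parcel B∩Parcel C|: x∈[3,4], y∈[3,7] → 1·4 = 4.
|Parcel A∩Parcel B∩Parcel C| = 0.
|Parcel A ∪ Parcel B ∪ Parcel C| = 37 − 4 + 0 = 33.00.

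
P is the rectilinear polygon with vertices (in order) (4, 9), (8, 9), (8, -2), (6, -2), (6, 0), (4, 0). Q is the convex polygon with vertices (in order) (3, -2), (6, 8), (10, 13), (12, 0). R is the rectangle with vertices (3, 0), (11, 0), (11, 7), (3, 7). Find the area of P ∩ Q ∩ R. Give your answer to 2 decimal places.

The intersection is the polygon with vertices (8,0), (6,0), (4,0), (4,1.333), (5.7,7), (8,7).
By the shoelace formula its area is 23.18.

23.18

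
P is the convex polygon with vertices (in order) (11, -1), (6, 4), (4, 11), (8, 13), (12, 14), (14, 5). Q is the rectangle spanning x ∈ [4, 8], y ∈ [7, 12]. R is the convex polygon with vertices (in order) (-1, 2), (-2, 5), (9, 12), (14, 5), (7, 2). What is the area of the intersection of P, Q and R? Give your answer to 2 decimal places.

10.65

The intersection is the polygon with vertices (8,7), (5.143,7), (4.527,9.154), (8,11.364).
By the shoelace formula its area is 10.65.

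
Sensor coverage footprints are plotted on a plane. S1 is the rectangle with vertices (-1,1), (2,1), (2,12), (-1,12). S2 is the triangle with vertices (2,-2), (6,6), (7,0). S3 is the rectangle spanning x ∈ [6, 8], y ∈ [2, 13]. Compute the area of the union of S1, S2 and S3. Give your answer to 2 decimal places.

69.67

By inclusion–exclusion:
Individual areas: |S1| = 33, |S2| = 16, |S3| = 22.
|S1∩S2| = 0.
|S1∩S3| = 0 (no overlap).
|S2∩S3| = 1.3333.
|S1∩S2∩S3| = 0.
|S1 ∪ S2 ∪ S3| = 71 − 1.3333 + 0 = 69.67.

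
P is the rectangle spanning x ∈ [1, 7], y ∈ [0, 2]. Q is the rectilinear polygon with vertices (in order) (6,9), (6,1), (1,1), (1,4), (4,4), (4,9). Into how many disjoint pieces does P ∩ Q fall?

P ∩ Q is a single connected region.

1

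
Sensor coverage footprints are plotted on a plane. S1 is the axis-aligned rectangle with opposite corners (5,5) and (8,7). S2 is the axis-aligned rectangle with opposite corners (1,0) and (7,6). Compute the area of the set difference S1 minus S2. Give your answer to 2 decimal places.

4.00

|S1∩S2|: x∈[5,7], y∈[5,6] → 2·1 = 2.
|S1| = 6.
|S1 ∖ S2| = |S1| − |S1∩S2| = 6 − 2 = 4.00.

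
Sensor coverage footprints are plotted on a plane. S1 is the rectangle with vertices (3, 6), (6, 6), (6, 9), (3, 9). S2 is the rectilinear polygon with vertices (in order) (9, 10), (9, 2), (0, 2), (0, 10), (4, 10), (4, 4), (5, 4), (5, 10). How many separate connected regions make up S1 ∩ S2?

S1 ∩ S2 splits into 2 disjoint pieces (area 3, area 3).

2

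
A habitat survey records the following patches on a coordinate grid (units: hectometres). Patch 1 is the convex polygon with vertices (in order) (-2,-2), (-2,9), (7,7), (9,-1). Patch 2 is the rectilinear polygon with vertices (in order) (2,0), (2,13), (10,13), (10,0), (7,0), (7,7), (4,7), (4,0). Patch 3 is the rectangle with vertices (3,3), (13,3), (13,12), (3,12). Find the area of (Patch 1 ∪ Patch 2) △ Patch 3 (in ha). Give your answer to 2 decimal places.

|Patch 1 ∪ Patch 2| = 154.5972.
|(Patch 1 ∪ Patch 2) ∩ Patch 3| = 63.
|(Patch 1 ∪ Patch 2) △ Patch 3| = 154.5972 + 90 − 126 = 118.60.

118.60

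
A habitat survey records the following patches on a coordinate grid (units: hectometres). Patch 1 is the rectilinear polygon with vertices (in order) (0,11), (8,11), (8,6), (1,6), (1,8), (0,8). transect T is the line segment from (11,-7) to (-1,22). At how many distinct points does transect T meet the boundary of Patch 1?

The segment meets the boundary at (3.552,11), (5.621,6).

2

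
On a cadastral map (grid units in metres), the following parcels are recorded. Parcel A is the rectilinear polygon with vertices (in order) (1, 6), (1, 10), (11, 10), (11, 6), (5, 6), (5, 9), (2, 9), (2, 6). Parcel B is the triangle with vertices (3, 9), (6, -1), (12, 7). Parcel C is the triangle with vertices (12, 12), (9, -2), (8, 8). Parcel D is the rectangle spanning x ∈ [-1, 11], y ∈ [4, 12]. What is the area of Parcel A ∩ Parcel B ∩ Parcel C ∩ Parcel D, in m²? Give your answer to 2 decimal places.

4.28

The intersection is the polygon with vertices (8.011,7.886), (10.977,7.227), (10.714,6), (8.2,6).
By the shoelace formula its area is 4.28.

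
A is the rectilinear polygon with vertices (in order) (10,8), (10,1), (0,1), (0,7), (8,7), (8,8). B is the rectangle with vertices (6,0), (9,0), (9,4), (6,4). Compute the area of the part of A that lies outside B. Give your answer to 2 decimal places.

53.00

|A| = 62, |A∩B| = 9.
|A ∖ B| = |A| − |A∩B| = 62 − 9 = 53.00.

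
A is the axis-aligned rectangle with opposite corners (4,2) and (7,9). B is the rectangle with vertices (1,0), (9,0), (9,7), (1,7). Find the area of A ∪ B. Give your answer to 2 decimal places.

By inclusion–exclusion:
Individual areas: |A| = 21, |B| = 56.
|A∩B|: x∈[4,7], y∈[2,7] → 3·5 = 15.
|A ∪ B| = 77 − 15 = 62.00.

62.00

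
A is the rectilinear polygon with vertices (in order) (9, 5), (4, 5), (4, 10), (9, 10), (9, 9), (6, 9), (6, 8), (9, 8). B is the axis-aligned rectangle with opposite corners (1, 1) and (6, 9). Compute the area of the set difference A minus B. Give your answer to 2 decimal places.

14.00

|A| = 22, |A∩B| = 8.
|A ∖ B| = |A| − |A∩B| = 22 − 8 = 14.00.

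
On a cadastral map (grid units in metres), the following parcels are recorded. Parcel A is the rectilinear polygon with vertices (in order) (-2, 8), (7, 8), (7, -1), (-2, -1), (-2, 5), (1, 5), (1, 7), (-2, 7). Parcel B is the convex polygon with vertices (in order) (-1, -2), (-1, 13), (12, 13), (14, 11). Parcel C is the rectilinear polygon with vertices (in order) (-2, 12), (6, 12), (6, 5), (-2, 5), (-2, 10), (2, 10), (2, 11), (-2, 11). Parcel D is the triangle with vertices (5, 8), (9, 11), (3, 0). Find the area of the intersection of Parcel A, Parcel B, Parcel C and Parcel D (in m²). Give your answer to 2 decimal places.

4.06

The intersection is the polygon with vertices (6,8), (6,5.5), (5.727,5), (4.25,5), (5,8).
By the shoelace formula its area is 4.06.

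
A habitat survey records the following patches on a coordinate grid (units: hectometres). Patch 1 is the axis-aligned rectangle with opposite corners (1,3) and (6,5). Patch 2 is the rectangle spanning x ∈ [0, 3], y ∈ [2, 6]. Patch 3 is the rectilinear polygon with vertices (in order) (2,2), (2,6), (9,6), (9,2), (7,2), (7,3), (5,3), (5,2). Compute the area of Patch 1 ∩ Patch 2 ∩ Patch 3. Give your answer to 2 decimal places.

2.00

The intersection is the polygon with vertices (3,5), (3,3), (2,3), (2,5).
By the shoelace formula its area is 2.00.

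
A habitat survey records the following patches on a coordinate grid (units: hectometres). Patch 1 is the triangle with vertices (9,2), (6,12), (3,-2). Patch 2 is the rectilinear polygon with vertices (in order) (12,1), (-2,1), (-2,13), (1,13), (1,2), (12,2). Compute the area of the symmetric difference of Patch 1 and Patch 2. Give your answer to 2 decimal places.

74.00

|Patch 1| = 36, |Patch 2| = 47, |Patch 1∩Patch 2| = 4.5.
|Patch 1 △ Patch 2| = |Patch 1| + |Patch 2| − 2·|Patch 1∩Patch 2| = 36 + 47 − 9 = 74.00.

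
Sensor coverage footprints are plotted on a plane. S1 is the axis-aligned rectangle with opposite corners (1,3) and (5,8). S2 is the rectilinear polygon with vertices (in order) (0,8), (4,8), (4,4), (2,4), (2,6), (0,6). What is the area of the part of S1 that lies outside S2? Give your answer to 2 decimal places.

|S1| = 20, |S1∩S2| = 10.
|S1 ∖ S2| = |S1| − |S1∩S2| = 20 − 10 = 10.00.

10.00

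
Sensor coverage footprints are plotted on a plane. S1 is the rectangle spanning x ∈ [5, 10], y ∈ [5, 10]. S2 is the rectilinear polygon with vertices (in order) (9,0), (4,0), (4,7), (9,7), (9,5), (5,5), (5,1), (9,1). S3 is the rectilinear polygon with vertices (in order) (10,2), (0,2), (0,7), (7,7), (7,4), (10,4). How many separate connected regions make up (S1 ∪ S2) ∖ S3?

(S1 ∪ S2) ∖ S3 splits into 2 disjoint pieces (area 21, area 6).

2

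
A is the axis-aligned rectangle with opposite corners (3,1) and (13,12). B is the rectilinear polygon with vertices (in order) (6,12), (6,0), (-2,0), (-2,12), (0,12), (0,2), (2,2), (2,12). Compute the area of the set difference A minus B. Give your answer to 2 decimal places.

77.00

|A| = 110, |A∩B| = 33.
|A ∖ B| = |A| − |A∩B| = 110 − 33 = 77.00.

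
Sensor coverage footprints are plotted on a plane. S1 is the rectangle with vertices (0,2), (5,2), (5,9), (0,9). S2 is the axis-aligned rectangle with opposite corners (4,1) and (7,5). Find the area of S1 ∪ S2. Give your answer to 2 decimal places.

44.00

By inclusion–exclusion:
Individual areas: |S1| = 35, |S2| = 12.
|S1∩S2|: x∈[4,5], y∈[2,5] → 1·3 = 3.
|S1 ∪ S2| = 47 − 3 = 44.00.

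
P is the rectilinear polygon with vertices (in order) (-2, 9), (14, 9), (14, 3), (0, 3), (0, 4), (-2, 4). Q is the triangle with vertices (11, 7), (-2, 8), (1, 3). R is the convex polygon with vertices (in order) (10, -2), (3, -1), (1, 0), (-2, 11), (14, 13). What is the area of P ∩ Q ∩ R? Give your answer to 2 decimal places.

30.00

The intersection is the polygon with vertices (1,3), (-0.5,5.5), (-1.164,7.936), (11,7).
By the shoelace formula its area is 30.00.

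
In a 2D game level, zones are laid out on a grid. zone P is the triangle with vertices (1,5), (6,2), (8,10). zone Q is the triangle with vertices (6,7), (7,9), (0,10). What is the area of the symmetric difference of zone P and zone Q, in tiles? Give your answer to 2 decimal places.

26.70

|zone P| = 23, |zone Q| = 7.5, |zone P∩zone Q| = 1.8978.
|zone P △ zone Q| = |zone P| + |zone Q| − 2·|zone P∩zone Q| = 23 + 7.5 − 3.7955 = 26.70.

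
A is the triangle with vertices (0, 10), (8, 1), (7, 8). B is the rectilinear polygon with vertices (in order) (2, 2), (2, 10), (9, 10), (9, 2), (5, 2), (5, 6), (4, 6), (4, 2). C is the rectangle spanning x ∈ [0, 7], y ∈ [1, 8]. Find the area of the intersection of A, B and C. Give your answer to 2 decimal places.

14.25

The intersection is the polygon with vertices (2,8), (7,8), (7,2.125), (5,4.375), (5,6), (4,6), (4,5.5), (2,7.75).
By the shoelace formula its area is 14.25.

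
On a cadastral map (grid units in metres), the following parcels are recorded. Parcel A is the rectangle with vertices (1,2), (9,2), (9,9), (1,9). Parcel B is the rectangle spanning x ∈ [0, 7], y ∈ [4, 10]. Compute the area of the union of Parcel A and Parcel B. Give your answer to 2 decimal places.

By inclusion–exclusion:
Individual areas: |Parcel A| = 56, |Parcel B| = 42.
|Parcel A∩Parcel B|: x∈[1,7], y∈[4,9] → 6·5 = 30.
|Parcel A ∪ Parcel B| = 98 − 30 = 68.00.

68.00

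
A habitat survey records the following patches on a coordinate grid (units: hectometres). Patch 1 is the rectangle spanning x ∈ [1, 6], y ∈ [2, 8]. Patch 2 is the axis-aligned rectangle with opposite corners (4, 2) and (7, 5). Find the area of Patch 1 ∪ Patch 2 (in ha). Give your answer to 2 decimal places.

33.00

By inclusion–exclusion:
Individual areas: |Patch 1| = 30, |Patch 2| = 9.
|Patch 1∩Patch 2|: x∈[4,6], y∈[2,5] → 2·3 = 6.
|Patch 1 ∪ Patch 2| = 39 − 6 = 33.00.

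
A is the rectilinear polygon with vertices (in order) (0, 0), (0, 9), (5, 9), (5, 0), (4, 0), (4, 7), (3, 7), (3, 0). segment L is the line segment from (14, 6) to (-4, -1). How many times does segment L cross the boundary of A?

The segment meets the boundary at (0,0.556), (4,2.111), (3,1.722), (5,2.5).

4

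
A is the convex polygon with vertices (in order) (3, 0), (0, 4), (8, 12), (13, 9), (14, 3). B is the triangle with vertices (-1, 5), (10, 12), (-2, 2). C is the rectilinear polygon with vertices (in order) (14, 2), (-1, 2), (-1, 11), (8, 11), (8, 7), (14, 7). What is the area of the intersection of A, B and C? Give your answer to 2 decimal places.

The intersection is the polygon with vertices (4.5,8.5), (8,10.727), (8,10.333), (0.154,3.795), (0,4).
By the shoelace formula its area is 5.75.

5.75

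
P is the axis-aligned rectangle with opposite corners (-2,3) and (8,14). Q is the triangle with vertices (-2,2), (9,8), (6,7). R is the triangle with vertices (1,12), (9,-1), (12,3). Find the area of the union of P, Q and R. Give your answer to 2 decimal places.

127.69

By inclusion–exclusion:
Individual areas: |P| = 110, |Q| = 3.5, |R| = 35.5.
|P∩Q| = 3.2773.
|P∩R| = 18.0315.
|Q∩R| = 1.2603.
|P∩Q∩R| = 1.2603.
|P ∪ Q ∪ R| = 149 − 22.5691 + 1.2603 = 127.69.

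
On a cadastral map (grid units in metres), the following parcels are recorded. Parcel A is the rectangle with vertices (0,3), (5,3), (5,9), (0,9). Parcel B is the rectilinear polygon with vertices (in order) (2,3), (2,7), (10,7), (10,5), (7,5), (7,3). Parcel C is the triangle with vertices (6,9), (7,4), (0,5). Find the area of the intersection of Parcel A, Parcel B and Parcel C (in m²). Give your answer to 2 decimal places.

The intersection is the polygon with vertices (2,6.333), (3,7), (5,7), (5,4.286), (2,4.714).
By the shoelace formula its area is 7.17.

7.17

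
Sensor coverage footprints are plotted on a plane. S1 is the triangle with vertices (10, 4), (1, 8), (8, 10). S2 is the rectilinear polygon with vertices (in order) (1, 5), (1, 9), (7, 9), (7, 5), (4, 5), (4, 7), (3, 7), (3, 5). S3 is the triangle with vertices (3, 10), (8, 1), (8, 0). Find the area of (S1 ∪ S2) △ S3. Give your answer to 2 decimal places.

34.04

|S1 ∪ S2| = 32.875.
|(S1 ∪ S2) ∩ S3| = 0.6667.
|(S1 ∪ S2) △ S3| = 32.875 + 2.5 − 1.3333 = 34.04.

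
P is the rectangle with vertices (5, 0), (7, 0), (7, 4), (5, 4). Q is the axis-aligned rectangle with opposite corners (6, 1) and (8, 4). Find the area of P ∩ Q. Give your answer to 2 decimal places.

3.00

|P∩Q|: x∈[6,7], y∈[1,4] → 1·3 = 3.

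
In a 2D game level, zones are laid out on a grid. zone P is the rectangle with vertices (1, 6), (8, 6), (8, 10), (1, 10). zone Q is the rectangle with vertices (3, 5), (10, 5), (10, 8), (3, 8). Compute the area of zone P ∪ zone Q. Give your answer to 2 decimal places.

By inclusion–exclusion:
Individual areas: |zone P| = 28, |zone Q| = 21.
|zone P∩zone Q|: x∈[3,8], y∈[6,8] → 5·2 = 10.
|zone P ∪ zone Q| = 49 − 10 = 39.00.

39.00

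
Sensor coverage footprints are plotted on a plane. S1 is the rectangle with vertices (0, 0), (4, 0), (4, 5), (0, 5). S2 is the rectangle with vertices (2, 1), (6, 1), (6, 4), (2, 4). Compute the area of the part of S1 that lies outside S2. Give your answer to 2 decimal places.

14.00

|S1∩S2|: x∈[2,4], y∈[1,4] → 2·3 = 6.
|S1| = 20.
|S1 ∖ S2| = |S1| − |S1∩S2| = 20 − 6 = 14.00.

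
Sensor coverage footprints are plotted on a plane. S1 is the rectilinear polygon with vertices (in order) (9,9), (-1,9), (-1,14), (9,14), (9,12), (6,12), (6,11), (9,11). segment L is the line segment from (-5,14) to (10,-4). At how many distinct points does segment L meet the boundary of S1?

The segment meets the boundary at (-0.833,9), (-1,9.2).

2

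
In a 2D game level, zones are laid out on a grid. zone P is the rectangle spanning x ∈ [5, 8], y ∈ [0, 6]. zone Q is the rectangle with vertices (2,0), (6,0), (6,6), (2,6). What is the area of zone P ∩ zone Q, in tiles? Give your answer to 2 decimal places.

6.00

|zone P∩zone Q|: x∈[5,6], y∈[0,6] → 1·6 = 6.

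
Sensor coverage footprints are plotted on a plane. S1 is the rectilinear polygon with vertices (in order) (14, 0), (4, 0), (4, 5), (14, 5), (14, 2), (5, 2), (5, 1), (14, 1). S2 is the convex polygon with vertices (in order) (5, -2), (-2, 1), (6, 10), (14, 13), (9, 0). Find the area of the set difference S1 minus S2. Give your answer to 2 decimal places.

15.77

|S1| = 41, |S1∩S2| = 25.2308.
|S1 ∖ S2| = |S1| − |S1∩S2| = 41 − 25.2308 = 15.77.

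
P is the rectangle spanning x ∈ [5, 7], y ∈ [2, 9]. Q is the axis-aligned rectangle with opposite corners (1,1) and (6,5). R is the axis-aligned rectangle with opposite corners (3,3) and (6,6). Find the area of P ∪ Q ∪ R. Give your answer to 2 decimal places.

By inclusion–exclusion:
Individual areas: |P| = 14, |Q| = 20, |R| = 9.
|P∩Q|: x∈[5,6], y∈[2,5] → 1·3 = 3.
|P∩R|: x∈[5,6], y∈[3,6] → 1·3 = 3.
|Q∩R|: x∈[3,6], y∈[3,5] → 3·2 = 6.
|P∩Q∩R| = 2.
|P ∪ Q ∪ R| = 43 − 12 + 2 = 33.00.

33.00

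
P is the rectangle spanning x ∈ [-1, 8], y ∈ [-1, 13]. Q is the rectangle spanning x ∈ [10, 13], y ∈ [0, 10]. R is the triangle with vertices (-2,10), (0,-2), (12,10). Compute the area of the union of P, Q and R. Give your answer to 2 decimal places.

165.58

By inclusion–exclusion:
Individual areas: |P| = 126, |Q| = 30, |R| = 84.
|P∩Q| = 0 (no overlap).
|P∩R| = 72.4167.
|Q∩R| = 2.
|P∩Q∩R| = 0.
|P ∪ Q ∪ R| = 240 − 74.4167 + 0 = 165.58.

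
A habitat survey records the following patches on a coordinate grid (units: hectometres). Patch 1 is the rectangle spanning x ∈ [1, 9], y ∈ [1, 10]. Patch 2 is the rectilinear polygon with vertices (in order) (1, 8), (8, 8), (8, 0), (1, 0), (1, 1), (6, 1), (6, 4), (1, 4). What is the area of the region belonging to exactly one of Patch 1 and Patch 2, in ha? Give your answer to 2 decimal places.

45.00

|Patch 1| = 72, |Patch 2| = 41, |Patch 1∩Patch 2| = 34.
|Patch 1 △ Patch 2| = |Patch 1| + |Patch 2| − 2·|Patch 1∩Patch 2| = 72 + 41 − 68 = 45.00.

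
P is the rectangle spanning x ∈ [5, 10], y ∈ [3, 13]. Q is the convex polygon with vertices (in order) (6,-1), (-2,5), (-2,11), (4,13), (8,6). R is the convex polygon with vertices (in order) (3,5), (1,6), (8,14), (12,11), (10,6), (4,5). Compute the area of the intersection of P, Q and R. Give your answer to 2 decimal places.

9.53

The intersection is the polygon with vertices (5,10.571), (5.235,10.839), (8,6), (7.9,5.65), (5,5.167).
By the shoelace formula its area is 9.53.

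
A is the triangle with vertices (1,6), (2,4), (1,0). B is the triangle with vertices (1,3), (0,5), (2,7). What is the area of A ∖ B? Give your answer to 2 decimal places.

|A| = 3, |A∩B| = 0.75.
|A ∖ B| = |A| − |A∩B| = 3 − 0.75 = 2.25.

2.25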